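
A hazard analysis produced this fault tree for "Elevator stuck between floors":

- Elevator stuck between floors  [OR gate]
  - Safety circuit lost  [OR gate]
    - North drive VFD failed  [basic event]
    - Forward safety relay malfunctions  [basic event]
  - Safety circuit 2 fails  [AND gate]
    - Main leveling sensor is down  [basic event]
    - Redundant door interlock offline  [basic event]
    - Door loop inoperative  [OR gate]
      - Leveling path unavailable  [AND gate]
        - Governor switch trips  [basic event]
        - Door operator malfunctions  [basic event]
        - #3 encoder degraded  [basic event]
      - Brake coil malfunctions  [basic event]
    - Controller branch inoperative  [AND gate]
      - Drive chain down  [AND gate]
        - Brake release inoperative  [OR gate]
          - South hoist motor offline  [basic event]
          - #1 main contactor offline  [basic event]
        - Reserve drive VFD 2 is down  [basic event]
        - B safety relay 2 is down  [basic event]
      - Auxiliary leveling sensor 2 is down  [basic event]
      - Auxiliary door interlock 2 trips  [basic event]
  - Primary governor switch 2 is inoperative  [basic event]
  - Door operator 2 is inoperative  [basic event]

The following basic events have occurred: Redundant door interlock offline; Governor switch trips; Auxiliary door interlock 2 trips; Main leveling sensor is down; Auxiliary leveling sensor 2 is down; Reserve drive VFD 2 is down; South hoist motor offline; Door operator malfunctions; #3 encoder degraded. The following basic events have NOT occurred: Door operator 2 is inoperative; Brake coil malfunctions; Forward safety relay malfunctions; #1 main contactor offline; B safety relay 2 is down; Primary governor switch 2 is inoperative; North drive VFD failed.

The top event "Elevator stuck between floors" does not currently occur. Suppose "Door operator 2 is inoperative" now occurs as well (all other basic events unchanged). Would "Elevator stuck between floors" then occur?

Yes

Counterfactual: set "Door operator 2 is inoperative" to occurred.
Safety circuit lost [OR]: North drive VFD failed=not, Forward safety relay malfunctions=not → no input occurs → does not occur.
Leveling path unavailable [AND]: Governor switch trips=occurs, Door operator malfunctions=occurs, #3 encoder degraded=occurs → all inputs occur → occurs.
Door loop inoperative [OR]: Leveling path unavailable=occurs, Brake coil malfunctions=not → at least one input occurs → occurs.
Brake release inoperative [OR]: South hoist motor offline=occurs, #1 main contactor offline=not → at least one input occurs → occurs.
Drive chain down [AND]: Brake release inoperative=occurs, Reserve drive VFD 2 is down=occurs, B safety relay 2 is down=not → not all inputs occur → does not occur.
Controller branch inoperative [AND]: Drive chain down=not, Auxiliary leveling sensor 2 is down=occurs, Auxiliary door interlock 2 trips=occurs → not all inputs occur → does not occur.
Safety circuit 2 fails [AND]: Main leveling sensor is down=occurs, Redundant door interlock offline=occurs, Door loop inoperative=occurs, Controller branch inoperative=not → not all inputs occur → does not occur.
Elevator stuck between floors [OR]: Safety circuit lost=not, Safety circuit 2 fails=not, Primary governor switch 2 is inoperative=not, Door operator 2 is inoperative=occurs → at least one input occurs → occurs.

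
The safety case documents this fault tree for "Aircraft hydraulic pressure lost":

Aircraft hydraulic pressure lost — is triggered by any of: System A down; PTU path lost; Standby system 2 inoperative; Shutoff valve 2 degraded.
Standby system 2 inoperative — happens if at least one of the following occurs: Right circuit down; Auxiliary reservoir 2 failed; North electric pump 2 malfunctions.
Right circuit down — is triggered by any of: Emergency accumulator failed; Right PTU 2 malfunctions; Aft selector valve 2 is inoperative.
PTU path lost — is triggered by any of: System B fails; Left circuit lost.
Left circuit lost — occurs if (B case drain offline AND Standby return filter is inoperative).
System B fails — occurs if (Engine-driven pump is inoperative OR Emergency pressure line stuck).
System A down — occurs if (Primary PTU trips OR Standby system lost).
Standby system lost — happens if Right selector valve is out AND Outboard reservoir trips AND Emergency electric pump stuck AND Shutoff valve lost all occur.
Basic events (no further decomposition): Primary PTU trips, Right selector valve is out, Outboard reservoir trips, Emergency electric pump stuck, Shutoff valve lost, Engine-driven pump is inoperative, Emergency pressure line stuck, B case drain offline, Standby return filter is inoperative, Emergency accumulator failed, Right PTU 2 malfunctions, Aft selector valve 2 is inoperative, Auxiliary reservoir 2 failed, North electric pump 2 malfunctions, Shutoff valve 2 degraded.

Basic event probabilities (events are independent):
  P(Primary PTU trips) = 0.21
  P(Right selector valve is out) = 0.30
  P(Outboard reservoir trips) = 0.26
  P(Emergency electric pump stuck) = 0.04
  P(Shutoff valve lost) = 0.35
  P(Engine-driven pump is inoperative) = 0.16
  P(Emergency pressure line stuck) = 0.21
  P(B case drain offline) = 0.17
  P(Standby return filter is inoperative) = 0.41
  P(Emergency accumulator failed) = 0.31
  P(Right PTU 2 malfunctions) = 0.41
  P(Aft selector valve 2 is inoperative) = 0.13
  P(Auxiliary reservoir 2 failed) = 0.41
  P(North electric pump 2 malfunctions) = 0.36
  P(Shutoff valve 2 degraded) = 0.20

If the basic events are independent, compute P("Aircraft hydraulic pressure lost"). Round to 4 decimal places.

P(Standby system lost) [AND] = 0.30 × 0.26 × 0.04 × 0.35 = 0.001092
P(System A down) [OR] = 1 − (1−0.21) × (1−0.001092) = 0.210863
P(System B fails) [OR] = 1 − (1−0.16) × (1−0.21) = 0.336400
P(Left circuit lost) [AND] = 0.17 × 0.41 = 0.069700
P(PTU path lost) [OR] = 1 − (1−0.336400) × (1−0.069700) = 0.382653
P(Right circuit down) [OR] = 1 − (1−0.31) × (1−0.41) × (1−0.13) = 0.645823
P(Standby system 2 inoperative) [OR] = 1 − (1−0.645823) × (1−0.41) × (1−0.36) = 0.866263
P(Aircraft hydraulic pressure lost) [OR] = 1 − (1−0.210863) × (1−0.382653) × (1−0.866263) × (1−0.20) = 0.947878
Rounded to 4 decimal places: P(Aircraft hydraulic pressure lost) ≈ 0.9479.

0.9479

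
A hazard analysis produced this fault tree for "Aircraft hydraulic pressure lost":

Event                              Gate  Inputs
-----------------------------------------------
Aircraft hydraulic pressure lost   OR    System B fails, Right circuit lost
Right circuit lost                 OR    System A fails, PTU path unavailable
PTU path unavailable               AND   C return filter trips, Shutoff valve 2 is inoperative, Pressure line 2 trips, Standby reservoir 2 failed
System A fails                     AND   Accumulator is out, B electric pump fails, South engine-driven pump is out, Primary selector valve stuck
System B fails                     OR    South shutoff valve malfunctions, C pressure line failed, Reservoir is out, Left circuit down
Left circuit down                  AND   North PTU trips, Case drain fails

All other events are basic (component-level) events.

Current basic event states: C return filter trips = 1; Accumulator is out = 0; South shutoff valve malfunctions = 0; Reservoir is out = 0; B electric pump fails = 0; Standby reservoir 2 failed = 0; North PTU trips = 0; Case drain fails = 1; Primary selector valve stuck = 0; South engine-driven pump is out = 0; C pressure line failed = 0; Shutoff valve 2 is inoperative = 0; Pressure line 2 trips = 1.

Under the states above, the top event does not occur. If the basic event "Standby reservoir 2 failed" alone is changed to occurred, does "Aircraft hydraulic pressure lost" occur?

Counterfactual: set "Standby reservoir 2 failed" to occurred.
Left circuit down [AND]: North PTU trips=not, Case drain fails=occurs → not all inputs occur → does not occur.
System B fails [OR]: South shutoff valve malfunctions=not, C pressure line failed=not, Reservoir is out=not, Left circuit down=not → no input occurs → does not occur.
System A fails [AND]: Accumulator is out=not, B electric pump fails=not, South engine-driven pump is out=not, Primary selector valve stuck=not → not all inputs occur → does not occur.
PTU path unavailable [AND]: C return filter trips=occurs, Shutoff valve 2 is inoperative=not, Pressure line 2 trips=occurs, Standby reservoir 2 failed=occurs → not all inputs occur → does not occur.
Right circuit lost [OR]: System A fails=not, PTU path unavailable=not → no input occurs → does not occur.
Aircraft hydraulic pressure lost [OR]: System B fails=not, Right circuit lost=not → no input occurs → does not occur.

No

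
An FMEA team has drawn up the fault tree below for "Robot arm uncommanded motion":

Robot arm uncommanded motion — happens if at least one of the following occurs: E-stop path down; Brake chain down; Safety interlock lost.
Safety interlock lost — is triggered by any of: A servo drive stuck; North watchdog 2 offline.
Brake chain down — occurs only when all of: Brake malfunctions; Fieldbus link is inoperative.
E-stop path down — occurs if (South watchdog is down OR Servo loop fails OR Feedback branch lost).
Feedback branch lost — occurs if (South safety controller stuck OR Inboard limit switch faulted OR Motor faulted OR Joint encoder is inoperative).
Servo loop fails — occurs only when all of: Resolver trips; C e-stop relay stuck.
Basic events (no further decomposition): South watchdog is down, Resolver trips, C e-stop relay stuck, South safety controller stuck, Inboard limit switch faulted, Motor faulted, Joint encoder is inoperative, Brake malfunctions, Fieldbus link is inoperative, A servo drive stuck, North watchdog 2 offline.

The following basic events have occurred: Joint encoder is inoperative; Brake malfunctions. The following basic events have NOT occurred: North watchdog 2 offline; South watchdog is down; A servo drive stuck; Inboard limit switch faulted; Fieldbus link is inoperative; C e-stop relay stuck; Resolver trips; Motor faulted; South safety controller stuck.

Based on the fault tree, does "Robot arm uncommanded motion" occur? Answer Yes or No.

Yes

Servo loop fails [AND]: Resolver trips=not, C e-stop relay stuck=not → not all inputs occur → does not occur.
Feedback branch lost [OR]: South safety controller stuck=not, Inboard limit switch faulted=not, Motor faulted=not, Joint encoder is inoperative=occurs → at least one input occurs → occurs.
E-stop path down [OR]: South watchdog is down=not, Servo loop fails=not, Feedback branch lost=occurs → at least one input occurs → occurs.
Brake chain down [AND]: Brake malfunctions=occurs, Fieldbus link is inoperative=not → not all inputs occur → does not occur.
Safety interlock lost [OR]: A servo drive stuck=not, North watchdog 2 offline=not → no input occurs → does not occur.
Robot arm uncommanded motion [OR]: E-stop path down=occurs, Brake chain down=not, Safety interlock lost=not → at least one input occurs → occurs.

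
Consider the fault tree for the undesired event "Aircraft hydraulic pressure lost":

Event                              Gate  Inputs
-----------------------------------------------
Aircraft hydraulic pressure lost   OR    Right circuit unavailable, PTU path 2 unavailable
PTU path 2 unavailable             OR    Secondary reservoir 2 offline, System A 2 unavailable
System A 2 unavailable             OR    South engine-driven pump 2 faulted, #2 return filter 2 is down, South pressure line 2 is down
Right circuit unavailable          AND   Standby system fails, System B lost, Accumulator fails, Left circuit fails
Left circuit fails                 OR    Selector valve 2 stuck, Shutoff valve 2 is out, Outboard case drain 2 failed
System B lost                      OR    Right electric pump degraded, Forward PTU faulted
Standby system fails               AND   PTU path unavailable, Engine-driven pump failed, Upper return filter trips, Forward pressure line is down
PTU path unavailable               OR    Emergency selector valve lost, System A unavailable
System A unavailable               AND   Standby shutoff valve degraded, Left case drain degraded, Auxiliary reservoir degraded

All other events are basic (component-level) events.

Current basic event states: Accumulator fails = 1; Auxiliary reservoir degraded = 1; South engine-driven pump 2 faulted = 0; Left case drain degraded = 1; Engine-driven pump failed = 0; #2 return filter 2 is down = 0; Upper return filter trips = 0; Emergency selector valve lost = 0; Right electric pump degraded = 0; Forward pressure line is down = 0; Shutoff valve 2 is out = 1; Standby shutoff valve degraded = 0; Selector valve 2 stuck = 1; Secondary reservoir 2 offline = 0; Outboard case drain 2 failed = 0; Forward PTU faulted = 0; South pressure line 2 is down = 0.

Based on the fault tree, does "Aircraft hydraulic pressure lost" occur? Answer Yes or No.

System A unavailable [AND]: Standby shutoff valve degraded=not, Left case drain degraded=occurs, Auxiliary reservoir degraded=occurs → not all inputs occur → does not occur.
PTU path unavailable [OR]: Emergency selector valve lost=not, System A unavailable=not → no input occurs → does not occur.
Standby system fails [AND]: PTU path unavailable=not, Engine-driven pump failed=not, Upper return filter trips=not, Forward pressure line is down=not → not all inputs occur → does not occur.
System B lost [OR]: Right electric pump degraded=not, Forward PTU faulted=not → no input occurs → does not occur.
Left circuit fails [OR]: Selector valve 2 stuck=occurs, Shutoff valve 2 is out=occurs, Outboard case drain 2 failed=not → at least one input occurs → occurs.
Right circuit unavailable [AND]: Standby system fails=not, System B lost=not, Accumulator fails=occurs, Left circuit fails=occurs → not all inputs occur → does not occur.
System A 2 unavailable [OR]: South engine-driven pump 2 faulted=not, #2 return filter 2 is down=not, South pressure line 2 is down=not → no input occurs → does not occur.
PTU path 2 unavailable [OR]: Secondary reservoir 2 offline=not, System A 2 unavailable=not → no input occurs → does not occur.
Aircraft hydraulic pressure lost [OR]: Right circuit unavailable=not, PTU path 2 unavailable=not → no input occurs → does not occur.

No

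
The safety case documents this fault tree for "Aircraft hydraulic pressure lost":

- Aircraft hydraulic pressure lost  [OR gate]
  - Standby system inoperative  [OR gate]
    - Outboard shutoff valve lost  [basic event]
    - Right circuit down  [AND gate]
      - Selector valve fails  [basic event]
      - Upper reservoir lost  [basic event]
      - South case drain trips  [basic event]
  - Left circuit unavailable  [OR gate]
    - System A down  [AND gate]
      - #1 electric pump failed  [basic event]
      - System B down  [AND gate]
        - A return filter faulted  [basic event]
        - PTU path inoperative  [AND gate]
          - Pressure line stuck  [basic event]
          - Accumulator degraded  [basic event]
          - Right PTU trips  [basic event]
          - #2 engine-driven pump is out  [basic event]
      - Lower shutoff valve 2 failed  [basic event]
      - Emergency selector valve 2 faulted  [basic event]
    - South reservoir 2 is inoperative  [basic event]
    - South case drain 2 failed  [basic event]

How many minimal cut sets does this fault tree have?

5

Right circuit down [AND]: one cut set from each child combined → 1 × 1 × 1 = 1 cut set(s).
Standby system inoperative [OR]: union of children's cut sets → 2 cut set(s).
PTU path inoperative [AND]: one cut set from each child combined → 1 × 1 × 1 × 1 = 1 cut set(s).
System B down [AND]: one cut set from each child combined → 1 × 1 = 1 cut set(s).
System A down [AND]: one cut set from each child combined → 1 × 1 × 1 × 1 = 1 cut set(s).
Left circuit unavailable [OR]: union of children's cut sets → 3 cut set(s).
Aircraft hydraulic pressure lost [OR]: union of children's cut sets → 5 cut set(s).
Minimal cut sets: {Outboard shutoff valve lost}; {Selector valve fails, South case drain trips, Upper reservoir lost}; {#1 electric pump failed, #2 engine-driven pump is out, A return filter faulted, Accumulator degraded, Emergency selector valve 2 faulted, Lower shutoff valve 2 failed, Pressure line stuck, Right PTU trips}; {South reservoir 2 is inoperative}; {South case drain 2 failed}.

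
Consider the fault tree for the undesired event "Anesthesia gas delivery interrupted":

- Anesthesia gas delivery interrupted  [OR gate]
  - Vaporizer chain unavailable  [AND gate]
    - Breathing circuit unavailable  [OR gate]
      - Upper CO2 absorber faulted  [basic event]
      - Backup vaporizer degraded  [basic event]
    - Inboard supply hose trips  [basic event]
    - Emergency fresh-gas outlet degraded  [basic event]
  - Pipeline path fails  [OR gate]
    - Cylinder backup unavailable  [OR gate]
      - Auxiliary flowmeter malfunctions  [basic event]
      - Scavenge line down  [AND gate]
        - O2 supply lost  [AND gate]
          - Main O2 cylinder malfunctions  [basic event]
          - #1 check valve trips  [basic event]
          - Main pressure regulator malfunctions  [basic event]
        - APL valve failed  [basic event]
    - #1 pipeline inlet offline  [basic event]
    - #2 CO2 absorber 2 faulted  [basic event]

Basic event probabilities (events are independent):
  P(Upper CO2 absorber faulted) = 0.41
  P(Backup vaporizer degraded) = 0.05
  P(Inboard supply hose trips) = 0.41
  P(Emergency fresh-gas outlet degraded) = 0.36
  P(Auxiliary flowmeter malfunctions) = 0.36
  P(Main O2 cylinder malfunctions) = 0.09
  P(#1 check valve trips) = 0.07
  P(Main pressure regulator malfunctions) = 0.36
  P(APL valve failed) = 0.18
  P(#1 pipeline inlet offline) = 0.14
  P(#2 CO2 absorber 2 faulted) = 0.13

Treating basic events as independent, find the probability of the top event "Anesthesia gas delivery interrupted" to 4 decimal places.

P(Breathing circuit unavailable) [OR] = 1 − (1−0.41) × (1−0.05) = 0.439500
P(Vaporizer chain unavailable) [AND] = 0.439500 × 0.41 × 0.36 = 0.064870
P(O2 supply lost) [AND] = 0.09 × 0.07 × 0.36 = 0.002268
P(Scavenge line down) [AND] = 0.002268 × 0.18 = 0.000408
P(Cylinder backup unavailable) [OR] = 1 − (1−0.36) × (1−0.000408) = 0.360261
P(Pipeline path fails) [OR] = 1 − (1−0.360261) × (1−0.14) × (1−0.13) = 0.521347
P(Anesthesia gas delivery interrupted) [OR] = 1 − (1−0.064870) × (1−0.521347) = 0.552397
Rounded to 4 decimal places: P(Anesthesia gas delivery interrupted) ≈ 0.5524.

0.5524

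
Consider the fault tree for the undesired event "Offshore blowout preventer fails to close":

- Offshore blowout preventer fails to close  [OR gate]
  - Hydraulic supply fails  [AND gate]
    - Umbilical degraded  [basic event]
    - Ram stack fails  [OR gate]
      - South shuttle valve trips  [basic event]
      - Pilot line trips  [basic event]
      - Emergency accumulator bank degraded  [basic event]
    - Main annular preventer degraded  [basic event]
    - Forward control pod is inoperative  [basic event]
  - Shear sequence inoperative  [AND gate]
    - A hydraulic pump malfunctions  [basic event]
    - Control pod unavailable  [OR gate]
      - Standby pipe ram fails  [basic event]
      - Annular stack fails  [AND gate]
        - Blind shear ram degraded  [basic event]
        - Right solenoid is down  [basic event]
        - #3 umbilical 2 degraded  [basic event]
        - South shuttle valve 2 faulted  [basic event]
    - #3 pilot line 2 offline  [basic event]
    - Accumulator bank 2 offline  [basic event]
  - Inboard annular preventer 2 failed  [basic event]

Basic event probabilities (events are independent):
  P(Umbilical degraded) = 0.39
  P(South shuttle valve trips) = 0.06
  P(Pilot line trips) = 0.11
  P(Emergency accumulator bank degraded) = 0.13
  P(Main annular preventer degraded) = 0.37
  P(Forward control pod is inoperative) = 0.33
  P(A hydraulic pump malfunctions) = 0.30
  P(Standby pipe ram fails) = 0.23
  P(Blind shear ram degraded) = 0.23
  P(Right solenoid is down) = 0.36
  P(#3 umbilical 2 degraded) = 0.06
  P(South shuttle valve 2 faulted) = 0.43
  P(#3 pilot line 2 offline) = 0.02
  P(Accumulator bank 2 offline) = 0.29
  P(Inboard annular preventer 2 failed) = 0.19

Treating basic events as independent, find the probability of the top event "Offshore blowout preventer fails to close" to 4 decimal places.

0.2008

P(Ram stack fails) [OR] = 1 − (1−0.06) × (1−0.11) × (1−0.13) = 0.272158
P(Hydraulic supply fails) [AND] = 0.39 × 0.272158 × 0.37 × 0.33 = 0.012960
P(Annular stack fails) [AND] = 0.23 × 0.36 × 0.06 × 0.43 = 0.002136
P(Control pod unavailable) [OR] = 1 − (1−0.23) × (1−0.002136) = 0.231645
P(Shear sequence inoperative) [AND] = 0.30 × 0.231645 × 0.02 × 0.29 = 0.000403
P(Offshore blowout preventer fails to close) [OR] = 1 − (1−0.012960) × (1−0.000403) × (1−0.19) = 0.200820
Rounded to 4 decimal places: P(Offshore blowout preventer fails to close) ≈ 0.2008.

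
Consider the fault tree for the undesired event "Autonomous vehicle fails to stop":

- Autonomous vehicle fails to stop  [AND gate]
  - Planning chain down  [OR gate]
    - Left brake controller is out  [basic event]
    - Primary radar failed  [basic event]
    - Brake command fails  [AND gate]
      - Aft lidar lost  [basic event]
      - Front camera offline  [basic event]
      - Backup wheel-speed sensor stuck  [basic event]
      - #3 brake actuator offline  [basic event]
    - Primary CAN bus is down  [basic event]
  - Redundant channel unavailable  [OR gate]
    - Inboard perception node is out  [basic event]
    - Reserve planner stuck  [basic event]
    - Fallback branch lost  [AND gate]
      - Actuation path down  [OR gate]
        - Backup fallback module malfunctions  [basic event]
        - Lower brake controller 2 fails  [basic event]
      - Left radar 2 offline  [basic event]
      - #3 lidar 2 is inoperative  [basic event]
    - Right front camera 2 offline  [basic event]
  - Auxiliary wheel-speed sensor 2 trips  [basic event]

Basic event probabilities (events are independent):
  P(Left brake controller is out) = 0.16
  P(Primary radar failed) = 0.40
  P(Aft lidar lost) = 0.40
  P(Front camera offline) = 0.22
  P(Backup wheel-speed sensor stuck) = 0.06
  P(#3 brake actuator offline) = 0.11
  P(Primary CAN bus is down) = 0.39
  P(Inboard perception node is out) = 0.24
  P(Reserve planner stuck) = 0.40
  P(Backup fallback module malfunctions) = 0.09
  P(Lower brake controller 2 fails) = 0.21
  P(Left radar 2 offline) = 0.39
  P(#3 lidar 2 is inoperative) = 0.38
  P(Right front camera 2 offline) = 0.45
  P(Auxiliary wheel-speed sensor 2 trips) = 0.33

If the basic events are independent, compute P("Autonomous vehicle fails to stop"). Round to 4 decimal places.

P(Brake command fails) [AND] = 0.40 × 0.22 × 0.06 × 0.11 = 0.000581
P(Planning chain down) [OR] = 1 − (1−0.16) × (1−0.40) × (1−0.000581) × (1−0.39) = 0.692739
P(Actuation path down) [OR] = 1 − (1−0.09) × (1−0.21) = 0.281100
P(Fallback branch lost) [AND] = 0.281100 × 0.39 × 0.38 = 0.041659
P(Redundant channel unavailable) [OR] = 1 − (1−0.24) × (1−0.40) × (1−0.041659) × (1−0.45) = 0.759648
P(Autonomous vehicle fails to stop) [AND] = 0.692739 × 0.759648 × 0.33 = 0.173658
Rounded to 4 decimal places: P(Autonomous vehicle fails to stop) ≈ 0.1737.

0.1737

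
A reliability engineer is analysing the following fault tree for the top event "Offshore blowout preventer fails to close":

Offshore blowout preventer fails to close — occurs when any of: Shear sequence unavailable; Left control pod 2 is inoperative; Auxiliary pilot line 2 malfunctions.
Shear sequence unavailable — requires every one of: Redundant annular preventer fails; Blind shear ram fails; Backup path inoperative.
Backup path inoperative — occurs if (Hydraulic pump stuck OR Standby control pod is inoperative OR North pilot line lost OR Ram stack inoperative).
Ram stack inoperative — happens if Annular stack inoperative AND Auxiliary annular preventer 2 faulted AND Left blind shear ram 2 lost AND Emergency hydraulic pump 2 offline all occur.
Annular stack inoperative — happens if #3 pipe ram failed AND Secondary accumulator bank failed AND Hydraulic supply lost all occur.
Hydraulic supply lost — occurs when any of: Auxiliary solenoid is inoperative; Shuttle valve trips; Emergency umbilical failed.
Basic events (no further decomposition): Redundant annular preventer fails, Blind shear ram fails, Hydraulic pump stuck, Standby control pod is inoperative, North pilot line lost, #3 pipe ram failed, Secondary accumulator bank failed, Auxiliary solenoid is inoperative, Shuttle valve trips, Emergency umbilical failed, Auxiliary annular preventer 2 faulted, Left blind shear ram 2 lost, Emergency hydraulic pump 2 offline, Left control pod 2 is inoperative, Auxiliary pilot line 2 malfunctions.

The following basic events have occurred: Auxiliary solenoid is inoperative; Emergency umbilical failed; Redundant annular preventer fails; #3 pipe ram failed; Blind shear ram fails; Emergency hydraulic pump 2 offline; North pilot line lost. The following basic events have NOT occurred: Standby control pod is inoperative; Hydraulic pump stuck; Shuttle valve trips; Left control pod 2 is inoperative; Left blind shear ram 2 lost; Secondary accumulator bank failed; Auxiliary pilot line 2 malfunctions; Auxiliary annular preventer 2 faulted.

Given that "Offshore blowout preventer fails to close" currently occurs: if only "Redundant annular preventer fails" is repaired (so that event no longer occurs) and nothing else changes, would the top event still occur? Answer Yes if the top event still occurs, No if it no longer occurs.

Counterfactual: set "Redundant annular preventer fails" to not occurred.
Hydraulic supply lost [OR]: Auxiliary solenoid is inoperative=occurs, Shuttle valve trips=not, Emergency umbilical failed=occurs → at least one input occurs → occurs.
Annular stack inoperative [AND]: #3 pipe ram failed=occurs, Secondary accumulator bank failed=not, Hydraulic supply lost=occurs → not all inputs occur → does not occur.
Ram stack inoperative [AND]: Annular stack inoperative=not, Auxiliary annular preventer 2 faulted=not, Left blind shear ram 2 lost=not, Emergency hydraulic pump 2 offline=occurs → not all inputs occur → does not occur.
Backup path inoperative [OR]: Hydraulic pump stuck=not, Standby control pod is inoperative=not, North pilot line lost=occurs, Ram stack inoperative=not → at least one input occurs → occurs.
Shear sequence unavailable [AND]: Redundant annular preventer fails=not, Blind shear ram fails=occurs, Backup path inoperative=occurs → not all inputs occur → does not occur.
Offshore blowout preventer fails to close [OR]: Shear sequence unavailable=not, Left control pod 2 is inoperative=not, Auxiliary pilot line 2 malfunctions=not → no input occurs → does not occur.

No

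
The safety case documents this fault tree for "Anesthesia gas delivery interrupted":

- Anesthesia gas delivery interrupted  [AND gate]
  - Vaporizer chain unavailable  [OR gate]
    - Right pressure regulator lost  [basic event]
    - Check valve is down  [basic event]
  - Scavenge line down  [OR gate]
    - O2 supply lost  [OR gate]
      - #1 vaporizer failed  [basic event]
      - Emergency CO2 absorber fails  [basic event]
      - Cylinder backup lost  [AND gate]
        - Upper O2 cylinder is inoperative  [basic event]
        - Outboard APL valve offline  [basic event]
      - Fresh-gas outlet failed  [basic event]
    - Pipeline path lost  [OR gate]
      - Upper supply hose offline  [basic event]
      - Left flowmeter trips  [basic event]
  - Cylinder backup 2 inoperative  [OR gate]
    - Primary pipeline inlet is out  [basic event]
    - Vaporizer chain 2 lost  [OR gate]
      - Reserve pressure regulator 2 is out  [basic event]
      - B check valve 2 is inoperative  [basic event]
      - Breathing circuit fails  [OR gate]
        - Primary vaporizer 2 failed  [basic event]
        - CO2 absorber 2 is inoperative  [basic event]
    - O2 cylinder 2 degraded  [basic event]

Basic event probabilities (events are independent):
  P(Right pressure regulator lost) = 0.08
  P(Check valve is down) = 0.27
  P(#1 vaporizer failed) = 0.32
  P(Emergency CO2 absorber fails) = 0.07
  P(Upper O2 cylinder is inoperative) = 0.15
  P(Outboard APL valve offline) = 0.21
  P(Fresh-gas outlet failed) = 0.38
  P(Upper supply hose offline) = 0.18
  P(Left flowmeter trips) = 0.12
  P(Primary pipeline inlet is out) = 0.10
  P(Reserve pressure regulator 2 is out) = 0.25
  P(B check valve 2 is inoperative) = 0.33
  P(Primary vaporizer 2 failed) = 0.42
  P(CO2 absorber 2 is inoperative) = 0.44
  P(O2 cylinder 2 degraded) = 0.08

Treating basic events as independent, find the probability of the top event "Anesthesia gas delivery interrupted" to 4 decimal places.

0.2062

P(Vaporizer chain unavailable) [OR] = 1 − (1−0.08) × (1−0.27) = 0.328400
P(Cylinder backup lost) [AND] = 0.15 × 0.21 = 0.031500
P(O2 supply lost) [OR] = 1 − (1−0.32) × (1−0.07) × (1−0.031500) × (1−0.38) = 0.620263
P(Pipeline path lost) [OR] = 1 − (1−0.18) × (1−0.12) = 0.278400
P(Scavenge line down) [OR] = 1 − (1−0.620263) × (1−0.278400) = 0.725982
P(Breathing circuit fails) [OR] = 1 − (1−0.42) × (1−0.44) = 0.675200
P(Vaporizer chain 2 lost) [OR] = 1 − (1−0.25) × (1−0.33) × (1−0.675200) = 0.836788
P(Cylinder backup 2 inoperative) [OR] = 1 − (1−0.10) × (1−0.836788) × (1−0.08) = 0.864860
P(Anesthesia gas delivery interrupted) [AND] = 0.328400 × 0.725982 × 0.864860 = 0.206193
Rounded to 4 decimal places: P(Anesthesia gas delivery interrupted) ≈ 0.2062.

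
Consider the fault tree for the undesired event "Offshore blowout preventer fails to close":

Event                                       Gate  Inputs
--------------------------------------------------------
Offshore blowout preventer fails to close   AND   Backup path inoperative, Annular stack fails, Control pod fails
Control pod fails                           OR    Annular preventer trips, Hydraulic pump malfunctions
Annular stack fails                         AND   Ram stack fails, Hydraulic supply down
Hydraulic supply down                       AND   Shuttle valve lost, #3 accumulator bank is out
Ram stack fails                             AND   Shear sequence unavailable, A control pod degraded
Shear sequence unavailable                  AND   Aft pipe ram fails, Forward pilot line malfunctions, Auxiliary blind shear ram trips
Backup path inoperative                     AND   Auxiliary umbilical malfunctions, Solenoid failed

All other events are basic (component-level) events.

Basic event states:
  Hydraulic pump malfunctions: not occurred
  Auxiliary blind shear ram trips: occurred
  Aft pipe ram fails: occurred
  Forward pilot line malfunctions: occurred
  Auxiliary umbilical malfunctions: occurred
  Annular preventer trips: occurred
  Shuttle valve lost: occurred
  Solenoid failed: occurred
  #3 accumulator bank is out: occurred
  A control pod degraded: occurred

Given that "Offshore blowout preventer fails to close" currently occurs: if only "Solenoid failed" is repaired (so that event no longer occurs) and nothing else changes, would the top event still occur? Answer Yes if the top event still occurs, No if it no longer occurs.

No

Counterfactual: set "Solenoid failed" to not occurred.
Backup path inoperative [AND]: Auxiliary umbilical malfunctions=occurs, Solenoid failed=not → not all inputs occur → does not occur.
Shear sequence unavailable [AND]: Aft pipe ram fails=occurs, Forward pilot line malfunctions=occurs, Auxiliary blind shear ram trips=occurs → all inputs occur → occurs.
Ram stack fails [AND]: Shear sequence unavailable=occurs, A control pod degraded=occurs → all inputs occur → occurs.
Hydraulic supply down [AND]: Shuttle valve lost=occurs, #3 accumulator bank is out=occurs → all inputs occur → occurs.
Annular stack fails [AND]: Ram stack fails=occurs, Hydraulic supply down=occurs → all inputs occur → occurs.
Control pod fails [OR]: Annular preventer trips=occurs, Hydraulic pump malfunctions=not → at least one input occurs → occurs.
Offshore blowout preventer fails to close [AND]: Backup path inoperative=not, Annular stack fails=occurs, Control pod fails=occurs → not all inputs occur → does not occur.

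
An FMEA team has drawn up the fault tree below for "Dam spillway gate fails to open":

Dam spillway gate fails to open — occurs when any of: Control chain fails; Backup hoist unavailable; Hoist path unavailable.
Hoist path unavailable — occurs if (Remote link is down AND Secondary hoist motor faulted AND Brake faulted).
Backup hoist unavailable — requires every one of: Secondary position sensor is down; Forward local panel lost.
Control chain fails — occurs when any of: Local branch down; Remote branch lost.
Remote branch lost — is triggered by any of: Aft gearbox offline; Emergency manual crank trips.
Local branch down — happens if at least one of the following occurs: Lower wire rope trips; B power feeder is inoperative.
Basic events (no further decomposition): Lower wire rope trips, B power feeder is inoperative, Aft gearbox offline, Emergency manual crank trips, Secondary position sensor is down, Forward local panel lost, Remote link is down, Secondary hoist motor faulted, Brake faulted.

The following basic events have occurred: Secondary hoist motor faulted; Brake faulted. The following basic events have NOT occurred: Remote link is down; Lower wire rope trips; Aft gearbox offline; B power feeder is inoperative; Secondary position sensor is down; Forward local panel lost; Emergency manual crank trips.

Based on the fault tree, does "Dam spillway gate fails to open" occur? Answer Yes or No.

No

Local branch down [OR]: Lower wire rope trips=not, B power feeder is inoperative=not → no input occurs → does not occur.
Remote branch lost [OR]: Aft gearbox offline=not, Emergency manual crank trips=not → no input occurs → does not occur.
Control chain fails [OR]: Local branch down=not, Remote branch lost=not → no input occurs → does not occur.
Backup hoist unavailable [AND]: Secondary position sensor is down=not, Forward local panel lost=not → not all inputs occur → does not occur.
Hoist path unavailable [AND]: Remote link is down=not, Secondary hoist motor faulted=occurs, Brake faulted=occurs → not all inputs occur → does not occur.
Dam spillway gate fails to open [OR]: Control chain fails=not, Backup hoist unavailable=not, Hoist path unavailable=not → no input occurs → does not occur.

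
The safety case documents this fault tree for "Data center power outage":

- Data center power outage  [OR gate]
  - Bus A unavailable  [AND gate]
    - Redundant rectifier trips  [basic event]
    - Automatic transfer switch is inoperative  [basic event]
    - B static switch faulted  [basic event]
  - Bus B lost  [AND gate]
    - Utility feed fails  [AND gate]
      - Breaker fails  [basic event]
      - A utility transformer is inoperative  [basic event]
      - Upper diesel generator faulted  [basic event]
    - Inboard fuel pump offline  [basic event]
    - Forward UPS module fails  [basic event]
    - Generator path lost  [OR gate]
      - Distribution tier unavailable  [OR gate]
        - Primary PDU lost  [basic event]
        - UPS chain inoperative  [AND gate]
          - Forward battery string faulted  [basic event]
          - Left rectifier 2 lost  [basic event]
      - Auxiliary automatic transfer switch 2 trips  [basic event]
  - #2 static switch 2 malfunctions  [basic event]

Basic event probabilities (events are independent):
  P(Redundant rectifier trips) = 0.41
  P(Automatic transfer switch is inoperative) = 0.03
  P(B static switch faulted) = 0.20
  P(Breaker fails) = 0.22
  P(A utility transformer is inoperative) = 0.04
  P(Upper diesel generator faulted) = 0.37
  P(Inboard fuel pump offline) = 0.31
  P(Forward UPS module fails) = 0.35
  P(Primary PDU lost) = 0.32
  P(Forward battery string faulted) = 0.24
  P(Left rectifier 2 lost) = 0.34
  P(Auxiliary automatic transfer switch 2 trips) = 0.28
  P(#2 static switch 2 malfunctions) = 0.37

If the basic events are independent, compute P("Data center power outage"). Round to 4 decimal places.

P(Bus A unavailable) [AND] = 0.41 × 0.03 × 0.20 = 0.002460
P(Utility feed fails) [AND] = 0.22 × 0.04 × 0.37 = 0.003256
P(UPS chain inoperative) [AND] = 0.24 × 0.34 = 0.081600
P(Distribution tier unavailable) [OR] = 1 − (1−0.32) × (1−0.081600) = 0.375488
P(Generator path lost) [OR] = 1 − (1−0.375488) × (1−0.28) = 0.550351
P(Bus B lost) [AND] = 0.003256 × 0.31 × 0.35 × 0.550351 = 0.000194
P(Data center power outage) [OR] = 1 − (1−0.002460) × (1−0.000194) × (1−0.37) = 0.371672
Rounded to 4 decimal places: P(Data center power outage) ≈ 0.3717.

0.3717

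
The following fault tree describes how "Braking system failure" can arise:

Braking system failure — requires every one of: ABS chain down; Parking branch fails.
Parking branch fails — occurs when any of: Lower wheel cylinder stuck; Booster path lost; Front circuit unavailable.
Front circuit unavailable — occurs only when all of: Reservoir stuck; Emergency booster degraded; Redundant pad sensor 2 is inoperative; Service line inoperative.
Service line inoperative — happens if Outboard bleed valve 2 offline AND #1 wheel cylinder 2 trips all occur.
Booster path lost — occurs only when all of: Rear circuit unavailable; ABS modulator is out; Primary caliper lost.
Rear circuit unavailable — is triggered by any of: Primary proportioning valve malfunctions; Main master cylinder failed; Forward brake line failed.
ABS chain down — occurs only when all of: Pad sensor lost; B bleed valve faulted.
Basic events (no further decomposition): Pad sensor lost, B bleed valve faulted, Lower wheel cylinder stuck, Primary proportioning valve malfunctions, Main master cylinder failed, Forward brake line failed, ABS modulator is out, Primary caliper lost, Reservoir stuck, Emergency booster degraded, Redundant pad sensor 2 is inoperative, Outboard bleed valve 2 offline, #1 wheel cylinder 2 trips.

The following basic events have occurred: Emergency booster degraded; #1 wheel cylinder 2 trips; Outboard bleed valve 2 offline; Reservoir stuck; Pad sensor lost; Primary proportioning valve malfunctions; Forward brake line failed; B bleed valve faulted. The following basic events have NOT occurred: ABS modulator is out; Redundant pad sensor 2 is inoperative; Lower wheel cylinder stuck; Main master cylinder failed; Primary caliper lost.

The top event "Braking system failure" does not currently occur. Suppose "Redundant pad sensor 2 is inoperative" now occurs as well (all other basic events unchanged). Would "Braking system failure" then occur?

Counterfactual: set "Redundant pad sensor 2 is inoperative" to occurred.
ABS chain down [AND]: Pad sensor lost=occurs, B bleed valve faulted=occurs → all inputs occur → occurs.
Rear circuit unavailable [OR]: Primary proportioning valve malfunctions=occurs, Main master cylinder failed=not, Forward brake line failed=occurs → at least one input occurs → occurs.
Booster path lost [AND]: Rear circuit unavailable=occurs, ABS modulator is out=not, Primary caliper lost=not → not all inputs occur → does not occur.
Service line inoperative [AND]: Outboard bleed valve 2 offline=occurs, #1 wheel cylinder 2 trips=occurs → all inputs occur → occurs.
Front circuit unavailable [AND]: Reservoir stuck=occurs, Emergency booster degraded=occurs, Redundant pad sensor 2 is inoperative=occurs, Service line inoperative=occurs → all inputs occur → occurs.
Parking branch fails [OR]: Lower wheel cylinder stuck=not, Booster path lost=not, Front circuit unavailable=occurs → at least one input occurs → occurs.
Braking system failure [AND]: ABS chain down=occurs, Parking branch fails=occurs → all inputs occur → occurs.

Yes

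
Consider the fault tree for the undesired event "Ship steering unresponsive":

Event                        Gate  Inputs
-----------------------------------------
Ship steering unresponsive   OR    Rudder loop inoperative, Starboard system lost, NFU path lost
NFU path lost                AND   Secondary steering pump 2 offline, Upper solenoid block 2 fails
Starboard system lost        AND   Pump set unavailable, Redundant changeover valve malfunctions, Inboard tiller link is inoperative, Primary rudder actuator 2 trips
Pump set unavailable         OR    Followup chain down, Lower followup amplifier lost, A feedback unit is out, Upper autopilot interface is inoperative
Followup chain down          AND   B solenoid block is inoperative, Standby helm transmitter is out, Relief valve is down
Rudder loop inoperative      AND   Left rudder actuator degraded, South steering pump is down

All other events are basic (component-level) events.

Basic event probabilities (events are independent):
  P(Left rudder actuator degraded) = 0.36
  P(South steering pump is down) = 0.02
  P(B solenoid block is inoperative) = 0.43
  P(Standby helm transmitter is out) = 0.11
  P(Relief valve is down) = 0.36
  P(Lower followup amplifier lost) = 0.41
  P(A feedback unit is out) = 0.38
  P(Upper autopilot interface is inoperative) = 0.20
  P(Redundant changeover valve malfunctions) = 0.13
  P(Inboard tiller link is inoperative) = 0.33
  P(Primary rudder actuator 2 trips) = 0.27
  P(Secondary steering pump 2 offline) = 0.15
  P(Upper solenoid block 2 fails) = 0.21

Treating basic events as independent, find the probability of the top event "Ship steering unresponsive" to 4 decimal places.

0.0464

P(Rudder loop inoperative) [AND] = 0.36 × 0.02 = 0.007200
P(Followup chain down) [AND] = 0.43 × 0.11 × 0.36 = 0.017028
P(Pump set unavailable) [OR] = 1 − (1−0.017028) × (1−0.41) × (1−0.38) × (1−0.20) = 0.712343
P(Starboard system lost) [AND] = 0.712343 × 0.13 × 0.33 × 0.27 = 0.008251
P(NFU path lost) [AND] = 0.15 × 0.21 = 0.031500
P(Ship steering unresponsive) [OR] = 1 − (1−0.007200) × (1−0.008251) × (1−0.031500) = 0.046407
Rounded to 4 decimal places: P(Ship steering unresponsive) ≈ 0.0464.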